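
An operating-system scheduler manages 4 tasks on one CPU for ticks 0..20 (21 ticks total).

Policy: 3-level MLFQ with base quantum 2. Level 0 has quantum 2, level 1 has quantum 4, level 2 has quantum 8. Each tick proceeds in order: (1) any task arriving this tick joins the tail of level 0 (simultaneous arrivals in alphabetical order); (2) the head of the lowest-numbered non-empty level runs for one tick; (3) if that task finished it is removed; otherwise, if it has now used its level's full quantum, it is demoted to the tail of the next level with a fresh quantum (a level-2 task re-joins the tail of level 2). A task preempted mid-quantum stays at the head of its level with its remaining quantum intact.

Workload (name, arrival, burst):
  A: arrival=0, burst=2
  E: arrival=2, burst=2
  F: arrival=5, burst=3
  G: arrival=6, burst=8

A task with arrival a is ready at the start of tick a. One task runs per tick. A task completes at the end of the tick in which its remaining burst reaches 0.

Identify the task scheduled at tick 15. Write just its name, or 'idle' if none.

running at tick 15 = G

t=0: L0/L1/L2 = A/-/- → run A
t=1: L0/L1/L2 = A/-/- → run A
t=2: L0/L1/L2 = E/-/- → run E
t=3: L0/L1/L2 = E/-/- → run E
t=4: (idle)
t=5: L0/L1/L2 = F/-/- → run F
t=6: L0/L1/L2 = FG/-/- → run F
t=7: L0/L1/L2 = G/F/- → run G
t=8: L0/L1/L2 = G/F/- → run G
t=9: L0/L1/L2 = -/FG/- → run F
t=10: L0/L1/L2 = -/G/- → run G
t=11: L0/L1/L2 = -/G/- → run G
t=12: L0/L1/L2 = -/G/- → run G
t=13: L0/L1/L2 = -/G/- → run G
t=14: L0/L1/L2 = -/-/G → run G
t=15: L0/L1/L2 = -/-/G → run G
t=16: (idle)
t=17: (idle)
t=18: (idle)
t=19: (idle)
t=20: (idle)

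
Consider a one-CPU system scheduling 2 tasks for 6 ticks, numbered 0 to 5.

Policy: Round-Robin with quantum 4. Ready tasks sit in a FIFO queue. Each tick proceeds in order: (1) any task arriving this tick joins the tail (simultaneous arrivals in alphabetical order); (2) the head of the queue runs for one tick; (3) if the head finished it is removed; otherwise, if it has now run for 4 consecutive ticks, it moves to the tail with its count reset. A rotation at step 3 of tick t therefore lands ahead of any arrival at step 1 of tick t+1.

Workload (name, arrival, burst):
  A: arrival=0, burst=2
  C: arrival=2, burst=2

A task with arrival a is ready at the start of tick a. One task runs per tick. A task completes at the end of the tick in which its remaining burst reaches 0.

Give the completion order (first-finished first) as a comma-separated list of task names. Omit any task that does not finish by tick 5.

completion order = A, C

t=0: queue=[A] q_used=0 → run A
t=1: queue=[A] q_used=1 → run A
t=2: queue=[C] q_used=0 → run C
t=3: queue=[C] q_used=1 → run C
t=4: (idle)
t=5: (idle)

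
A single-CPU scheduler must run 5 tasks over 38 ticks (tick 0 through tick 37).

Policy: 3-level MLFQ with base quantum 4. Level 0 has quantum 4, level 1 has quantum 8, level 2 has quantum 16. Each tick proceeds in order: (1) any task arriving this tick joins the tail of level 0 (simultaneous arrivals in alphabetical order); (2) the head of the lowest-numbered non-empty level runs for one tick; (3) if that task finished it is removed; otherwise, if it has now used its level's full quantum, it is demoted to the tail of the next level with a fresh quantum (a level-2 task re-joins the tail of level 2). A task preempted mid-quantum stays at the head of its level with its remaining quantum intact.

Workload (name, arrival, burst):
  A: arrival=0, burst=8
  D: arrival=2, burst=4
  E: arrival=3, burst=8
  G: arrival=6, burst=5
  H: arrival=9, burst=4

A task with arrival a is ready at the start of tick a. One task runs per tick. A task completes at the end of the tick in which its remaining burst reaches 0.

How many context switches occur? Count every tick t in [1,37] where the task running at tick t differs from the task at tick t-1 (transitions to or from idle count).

context switches = 8

t=0: L0/L1/L2 = A/-/- → run A
t=1: L0/L1/L2 = A/-/- → run A
t=2: L0/L1/L2 = AD/-/- → run A
t=3: L0/L1/L2 = ADE/-/- → run A
t=4: L0/L1/L2 = DE/A/- → run D
t=5: L0/L1/L2 = DE/A/- → run D
t=6: L0/L1/L2 = DEG/A/- → run D
t=7: L0/L1/L2 = DEG/A/- → run D
t=8: L0/L1/L2 = EG/A/- → run E
t=9: L0/L1/L2 = EGH/A/- → run E
t=10: L0/L1/L2 = EGH/A/- → run E
t=11: L0/L1/L2 = EGH/A/- → run E
t=12: L0/L1/L2 = GH/AE/- → run G
t=13: L0/L1/L2 = GH/AE/- → run G
t=14: L0/L1/L2 = GH/AE/- → run G
t=15: L0/L1/L2 = GH/AE/- → run G
t=16: L0/L1/L2 = H/AEG/- → run H
t=17: L0/L1/L2 = H/AEG/- → run H
t=18: L0/L1/L2 = H/AEG/- → run H
t=19: L0/L1/L2 = H/AEG/- → run H
t=20: L0/L1/L2 = -/AEG/- → run A
t=21: L0/L1/L2 = -/AEG/- → run A
t=22: L0/L1/L2 = -/AEG/- → run A
t=23: L0/L1/L2 = -/AEG/- → run A
t=24: L0/L1/L2 = -/EG/- → run E
t=25: L0/L1/L2 = -/EG/- → run E
t=26: L0/L1/L2 = -/EG/- → run E
t=27: L0/L1/L2 = -/EG/- → run E
t=28: L0/L1/L2 = -/G/- → run G
t=29: (idle)
t=30: (idle)
t=31: (idle)
t=32: (idle)
t=33: (idle)
t=34: (idle)
t=35: (idle)
t=36: (idle)
t=37: (idle)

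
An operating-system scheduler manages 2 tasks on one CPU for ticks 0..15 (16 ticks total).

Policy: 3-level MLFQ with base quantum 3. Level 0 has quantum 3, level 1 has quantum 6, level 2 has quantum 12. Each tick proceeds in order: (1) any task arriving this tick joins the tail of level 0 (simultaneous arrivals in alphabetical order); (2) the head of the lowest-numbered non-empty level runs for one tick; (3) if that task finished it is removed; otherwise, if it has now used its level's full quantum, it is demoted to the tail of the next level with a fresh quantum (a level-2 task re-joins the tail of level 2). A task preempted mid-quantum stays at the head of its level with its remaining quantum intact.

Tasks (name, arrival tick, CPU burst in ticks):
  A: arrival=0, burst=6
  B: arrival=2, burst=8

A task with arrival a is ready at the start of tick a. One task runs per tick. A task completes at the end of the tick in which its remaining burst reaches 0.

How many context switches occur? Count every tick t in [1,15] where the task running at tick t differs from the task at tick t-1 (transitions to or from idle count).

t=0: L0/L1/L2 = A/-/- → run A
t=1: L0/L1/L2 = A/-/- → run A
t=2: L0/L1/L2 = AB/-/- → run A
t=3: L0/L1/L2 = B/A/- → run B
t=4: L0/L1/L2 = B/A/- → run B
t=5: L0/L1/L2 = B/A/- → run B
t=6: L0/L1/L2 = -/AB/- → run A
t=7: L0/L1/L2 = -/AB/- → run A
t=8: L0/L1/L2 = -/AB/- → run A
t=9: L0/L1/L2 = -/B/- → run B
t=10: L0/L1/L2 = -/B/- → run B
t=11: L0/L1/L2 = -/B/- → run B
t=12: L0/L1/L2 = -/B/- → run B
t=13: L0/L1/L2 = -/B/- → run B
t=14: (idle)
t=15: (idle)

context switches = 4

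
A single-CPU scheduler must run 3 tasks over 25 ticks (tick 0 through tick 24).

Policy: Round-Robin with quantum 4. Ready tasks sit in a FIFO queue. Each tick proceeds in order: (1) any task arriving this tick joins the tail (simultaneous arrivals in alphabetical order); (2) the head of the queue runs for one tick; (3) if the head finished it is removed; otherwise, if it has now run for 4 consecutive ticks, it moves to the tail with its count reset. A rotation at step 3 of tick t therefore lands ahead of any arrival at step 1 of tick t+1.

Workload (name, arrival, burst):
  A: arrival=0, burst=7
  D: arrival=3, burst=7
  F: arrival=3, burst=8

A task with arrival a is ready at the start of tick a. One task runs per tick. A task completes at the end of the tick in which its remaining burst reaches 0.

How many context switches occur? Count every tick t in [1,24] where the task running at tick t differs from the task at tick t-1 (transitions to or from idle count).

t=0: queue=[A] q_used=0 → run A
t=1: queue=[A] q_used=1 → run A
t=2: queue=[A] q_used=2 → run A
t=3: queue=[A,D,F] q_used=3 → run A
t=4: queue=[D,F,A] q_used=0 → run D
t=5: queue=[D,F,A] q_used=1 → run D
t=6: queue=[D,F,A] q_used=2 → run D
t=7: queue=[D,F,A] q_used=3 → run D
t=8: queue=[F,A,D] q_used=0 → run F
t=9: queue=[F,A,D] q_used=1 → run F
t=10: queue=[F,A,D] q_used=2 → run F
t=11: queue=[F,A,D] q_used=3 → run F
t=12: queue=[A,D,F] q_used=0 → run A
t=13: queue=[A,D,F] q_used=1 → run A
t=14: queue=[A,D,F] q_used=2 → run A
t=15: queue=[D,F] q_used=0 → run D
t=16: queue=[D,F] q_used=1 → run D
t=17: queue=[D,F] q_used=2 → run D
t=18: queue=[F] q_used=0 → run F
t=19: queue=[F] q_used=1 → run F
t=20: queue=[F] q_used=2 → run F
t=21: queue=[F] q_used=3 → run F
t=22: (idle)
t=23: (idle)
t=24: (idle)

context switches = 6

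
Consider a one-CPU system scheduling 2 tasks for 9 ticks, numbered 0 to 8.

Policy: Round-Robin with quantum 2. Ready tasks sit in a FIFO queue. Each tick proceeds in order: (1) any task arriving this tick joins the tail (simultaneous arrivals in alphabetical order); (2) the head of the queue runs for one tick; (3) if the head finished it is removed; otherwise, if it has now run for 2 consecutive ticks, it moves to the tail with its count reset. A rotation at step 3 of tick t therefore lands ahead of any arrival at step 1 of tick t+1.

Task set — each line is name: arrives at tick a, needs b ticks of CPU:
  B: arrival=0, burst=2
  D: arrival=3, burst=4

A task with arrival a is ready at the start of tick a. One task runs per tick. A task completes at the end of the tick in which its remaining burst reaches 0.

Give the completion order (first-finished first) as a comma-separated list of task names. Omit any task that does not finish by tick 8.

completion order = B, D

t=0: queue=[B] q_used=0 → run B
t=1: queue=[B] q_used=1 → run B
t=2: (idle)
t=3: queue=[D] q_used=0 → run D
t=4: queue=[D] q_used=1 → run D
t=5: queue=[D] q_used=0 → run D
t=6: queue=[D] q_used=1 → run D
t=7: (idle)
t=8: (idle)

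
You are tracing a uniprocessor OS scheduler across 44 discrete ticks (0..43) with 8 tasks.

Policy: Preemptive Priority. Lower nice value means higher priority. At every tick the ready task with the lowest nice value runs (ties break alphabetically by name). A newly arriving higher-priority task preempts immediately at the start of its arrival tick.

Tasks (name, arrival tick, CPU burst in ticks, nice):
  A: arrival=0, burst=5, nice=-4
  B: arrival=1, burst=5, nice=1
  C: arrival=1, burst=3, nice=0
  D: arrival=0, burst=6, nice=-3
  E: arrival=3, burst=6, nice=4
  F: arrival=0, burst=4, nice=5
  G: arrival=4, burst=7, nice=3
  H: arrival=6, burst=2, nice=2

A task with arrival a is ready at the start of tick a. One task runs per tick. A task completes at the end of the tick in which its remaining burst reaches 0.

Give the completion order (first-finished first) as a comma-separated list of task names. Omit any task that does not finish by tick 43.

t=0: ready={A,D,F} → run A
t=1: ready={A,B,C,D,F} → run A
t=2: ready={A,B,C,D,F} → run A
t=3: ready={A,B,C,D,E,F} → run A
t=4: ready={A,B,C,D,E,F,G} → run A
t=5: ready={B,C,D,E,F,G} → run D
t=6: ready={B,C,D,E,F,G,H} → run D
t=7: ready={B,C,D,E,F,G,H} → run D
t=8: ready={B,C,D,E,F,G,H} → run D
t=9: ready={B,C,D,E,F,G,H} → run D
t=10: ready={B,C,D,E,F,G,H} → run D
t=11: ready={B,C,E,F,G,H} → run C
t=12: ready={B,C,E,F,G,H} → run C
t=13: ready={B,C,E,F,G,H} → run C
t=14: ready={B,E,F,G,H} → run B
t=15: ready={B,E,F,G,H} → run B
t=16: ready={B,E,F,G,H} → run B
t=17: ready={B,E,F,G,H} → run B
t=18: ready={B,E,F,G,H} → run B
t=19: ready={E,F,G,H} → run H
t=20: ready={E,F,G,H} → run H
t=21: ready={E,F,G} → run G
t=22: ready={E,F,G} → run G
t=23: ready={E,F,G} → run G
t=24: ready={E,F,G} → run G
t=25: ready={E,F,G} → run G
t=26: ready={E,F,G} → run G
t=27: ready={E,F,G} → run G
t=28: ready={E,F} → run E
t=29: ready={E,F} → run E
t=30: ready={E,F} → run E
t=31: ready={E,F} → run E
t=32: ready={E,F} → run E
t=33: ready={E,F} → run E
t=34: ready={F} → run F
t=35: ready={F} → run F
t=36: ready={F} → run F
t=37: ready={F} → run F
t=38: (idle)
t=39: (idle)
t=40: (idle)
t=41: (idle)
t=42: (idle)
t=43: (idle)

completion order = A, D, C, B, H, G, E, F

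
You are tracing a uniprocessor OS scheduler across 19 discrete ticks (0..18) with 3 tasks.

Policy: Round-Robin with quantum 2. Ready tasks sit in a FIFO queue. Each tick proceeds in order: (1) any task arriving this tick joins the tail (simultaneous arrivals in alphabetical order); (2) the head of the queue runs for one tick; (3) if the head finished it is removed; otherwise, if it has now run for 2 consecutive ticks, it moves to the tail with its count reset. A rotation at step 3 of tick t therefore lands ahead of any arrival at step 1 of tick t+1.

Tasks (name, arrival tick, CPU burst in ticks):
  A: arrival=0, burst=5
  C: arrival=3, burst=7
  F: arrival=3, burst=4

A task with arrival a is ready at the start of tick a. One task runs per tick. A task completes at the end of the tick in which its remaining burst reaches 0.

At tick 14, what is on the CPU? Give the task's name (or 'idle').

t=0: queue=[A] q_used=0 → run A
t=1: queue=[A] q_used=1 → run A
t=2: queue=[A] q_used=0 → run A
t=3: queue=[A,C,F] q_used=1 → run A
t=4: queue=[C,F,A] q_used=0 → run C
t=5: queue=[C,F,A] q_used=1 → run C
t=6: queue=[F,A,C] q_used=0 → run F
t=7: queue=[F,A,C] q_used=1 → run F
t=8: queue=[A,C,F] q_used=0 → run A
t=9: queue=[C,F] q_used=0 → run C
t=10: queue=[C,F] q_used=1 → run C
t=11: queue=[F,C] q_used=0 → run F
t=12: queue=[F,C] q_used=1 → run F
t=13: queue=[C] q_used=0 → run C
t=14: queue=[C] q_used=1 → run C
t=15: queue=[C] q_used=0 → run C
t=16: (idle)
t=17: (idle)
t=18: (idle)

running at tick 14 = C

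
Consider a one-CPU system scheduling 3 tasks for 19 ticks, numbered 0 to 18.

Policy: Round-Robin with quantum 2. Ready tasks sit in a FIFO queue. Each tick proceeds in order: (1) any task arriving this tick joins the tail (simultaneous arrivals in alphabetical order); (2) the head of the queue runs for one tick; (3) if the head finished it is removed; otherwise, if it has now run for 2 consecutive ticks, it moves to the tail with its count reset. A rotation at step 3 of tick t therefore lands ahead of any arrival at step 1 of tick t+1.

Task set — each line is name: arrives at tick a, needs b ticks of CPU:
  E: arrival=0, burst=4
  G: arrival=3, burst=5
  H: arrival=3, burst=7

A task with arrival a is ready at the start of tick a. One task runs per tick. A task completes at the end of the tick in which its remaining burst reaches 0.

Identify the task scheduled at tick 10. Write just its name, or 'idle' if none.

running at tick 10 = H

t=0: queue=[E] q_used=0 → run E
t=1: queue=[E] q_used=1 → run E
t=2: queue=[E] q_used=0 → run E
t=3: queue=[E,G,H] q_used=1 → run E
t=4: queue=[G,H] q_used=0 → run G
t=5: queue=[G,H] q_used=1 → run G
t=6: queue=[H,G] q_used=0 → run H
t=7: queue=[H,G] q_used=1 → run H
t=8: queue=[G,H] q_used=0 → run G
t=9: queue=[G,H] q_used=1 → run G
t=10: queue=[H,G] q_used=0 → run H
t=11: queue=[H,G] q_used=1 → run H
t=12: queue=[G,H] q_used=0 → run G
t=13: queue=[H] q_used=0 → run H
t=14: queue=[H] q_used=1 → run H
t=15: queue=[H] q_used=0 → run H
t=16: (idle)
t=17: (idle)
t=18: (idle)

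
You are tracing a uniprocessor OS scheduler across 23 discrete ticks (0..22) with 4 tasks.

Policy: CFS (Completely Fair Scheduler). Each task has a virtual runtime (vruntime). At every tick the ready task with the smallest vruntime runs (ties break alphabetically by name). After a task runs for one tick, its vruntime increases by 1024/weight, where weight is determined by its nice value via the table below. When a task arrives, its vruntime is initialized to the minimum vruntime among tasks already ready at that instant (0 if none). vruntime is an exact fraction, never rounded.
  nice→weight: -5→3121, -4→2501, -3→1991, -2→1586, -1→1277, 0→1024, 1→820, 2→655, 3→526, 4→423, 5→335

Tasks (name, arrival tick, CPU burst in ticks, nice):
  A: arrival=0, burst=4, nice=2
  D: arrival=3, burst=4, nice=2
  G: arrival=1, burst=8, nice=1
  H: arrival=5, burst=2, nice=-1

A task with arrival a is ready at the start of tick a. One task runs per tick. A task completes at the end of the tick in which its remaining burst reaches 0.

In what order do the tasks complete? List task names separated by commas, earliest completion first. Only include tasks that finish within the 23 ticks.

completion order = H, A, D, G

t=0: vr[A=0] → run A
t=1: vr[A=1024/655 G=1024/655] → run A
t=2: vr[A=2048/655 G=1024/655] → run G
t=3: vr[A=2048/655 D=15104/5371 G=15104/5371] → run D
t=4: vr[A=2048/655 D=117504/26855 G=15104/5371] → run G
t=5: vr[A=2048/655 D=117504/26855 G=109056/26855 H=2048/655] → run A
t=6: vr[A=3072/655 D=117504/26855 G=109056/26855 H=2048/655] → run H
t=7: vr[A=3072/655 D=117504/26855 G=109056/26855 H=3286016/836435] → run H
t=8: vr[A=3072/655 D=117504/26855 G=109056/26855] → run G
t=9: vr[A=3072/655 D=117504/26855 G=142592/26855] → run D
t=10: vr[A=3072/655 D=159488/26855 G=142592/26855] → run A
t=11: vr[D=159488/26855 G=142592/26855] → run G
t=12: vr[D=159488/26855 G=176128/26855] → run D
t=13: vr[D=201472/26855 G=176128/26855] → run G
t=14: vr[D=201472/26855 G=209664/26855] → run D
t=15: vr[G=209664/26855] → run G
t=16: vr[G=48640/5371] → run G
t=17: vr[G=276736/26855] → run G
t=18: (idle)
t=19: (idle)
t=20: (idle)
t=21: (idle)
t=22: (idle)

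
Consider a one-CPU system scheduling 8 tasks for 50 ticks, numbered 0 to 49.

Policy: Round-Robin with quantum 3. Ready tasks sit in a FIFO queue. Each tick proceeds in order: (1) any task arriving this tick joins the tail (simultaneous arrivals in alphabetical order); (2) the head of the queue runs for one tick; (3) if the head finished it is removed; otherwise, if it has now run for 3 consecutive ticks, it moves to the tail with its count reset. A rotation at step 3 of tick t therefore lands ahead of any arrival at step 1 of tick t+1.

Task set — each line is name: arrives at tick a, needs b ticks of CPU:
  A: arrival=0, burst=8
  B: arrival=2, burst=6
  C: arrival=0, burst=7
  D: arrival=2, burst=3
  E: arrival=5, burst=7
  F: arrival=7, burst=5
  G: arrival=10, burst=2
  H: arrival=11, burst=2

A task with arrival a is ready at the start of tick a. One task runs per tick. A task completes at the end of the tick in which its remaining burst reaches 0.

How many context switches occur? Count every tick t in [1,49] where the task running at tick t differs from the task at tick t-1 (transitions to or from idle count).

t=0: queue=[A,C] q_used=0 → run A
t=1: queue=[A,C] q_used=1 → run A
t=2: queue=[A,C,B,D] q_used=2 → run A
t=3: queue=[C,B,D,A] q_used=0 → run C
t=4: queue=[C,B,D,A] q_used=1 → run C
t=5: queue=[C,B,D,A,E] q_used=2 → run C
t=6: queue=[B,D,A,E,C] q_used=0 → run B
t=7: queue=[B,D,A,E,C,F] q_used=1 → run B
t=8: queue=[B,D,A,E,C,F] q_used=2 → run B
t=9: queue=[D,A,E,C,F,B] q_used=0 → run D
t=10: queue=[D,A,E,C,F,B,G] q_used=1 → run D
t=11: queue=[D,A,E,C,F,B,G,H] q_used=2 → run D
t=12: queue=[A,E,C,F,B,G,H] q_used=0 → run A
t=13: queue=[A,E,C,F,B,G,H] q_used=1 → run A
t=14: queue=[A,E,C,F,B,G,H] q_used=2 → run A
t=15: queue=[E,C,F,B,G,H,A] q_used=0 → run E
t=16: queue=[E,C,F,B,G,H,A] q_used=1 → run E
t=17: queue=[E,C,F,B,G,H,A] q_used=2 → run E
t=18: queue=[C,F,B,G,H,A,E] q_used=0 → run C
t=19: queue=[C,F,B,G,H,A,E] q_used=1 → run C
t=20: queue=[C,F,B,G,H,A,E] q_used=2 → run C
t=21: queue=[F,B,G,H,A,E,C] q_used=0 → run F
t=22: queue=[F,B,G,H,A,E,C] q_used=1 → run F
t=23: queue=[F,B,G,H,A,E,C] q_used=2 → run F
t=24: queue=[B,G,H,A,E,C,F] q_used=0 → run B
t=25: queue=[B,G,H,A,E,C,F] q_used=1 → run B
t=26: queue=[B,G,H,A,E,C,F] q_used=2 → run B
t=27: queue=[G,H,A,E,C,F] q_used=0 → run G
t=28: queue=[G,H,A,E,C,F] q_used=1 → run G
t=29: queue=[H,A,E,C,F] q_used=0 → run H
t=30: queue=[H,A,E,C,F] q_used=1 → run H
t=31: queue=[A,E,C,F] q_used=0 → run A
t=32: queue=[A,E,C,F] q_used=1 → run A
t=33: queue=[E,C,F] q_used=0 → run E
t=34: queue=[E,C,F] q_used=1 → run E
t=35: queue=[E,C,F] q_used=2 → run E
t=36: queue=[C,F,E] q_used=0 → run C
t=37: queue=[F,E] q_used=0 → run F
t=38: queue=[F,E] q_used=1 → run F
t=39: queue=[E] q_used=0 → run E
t=40: (idle)
t=41: (idle)
t=42: (idle)
t=43: (idle)
t=44: (idle)
t=45: (idle)
t=46: (idle)
t=47: (idle)
t=48: (idle)
t=49: (idle)

context switches = 16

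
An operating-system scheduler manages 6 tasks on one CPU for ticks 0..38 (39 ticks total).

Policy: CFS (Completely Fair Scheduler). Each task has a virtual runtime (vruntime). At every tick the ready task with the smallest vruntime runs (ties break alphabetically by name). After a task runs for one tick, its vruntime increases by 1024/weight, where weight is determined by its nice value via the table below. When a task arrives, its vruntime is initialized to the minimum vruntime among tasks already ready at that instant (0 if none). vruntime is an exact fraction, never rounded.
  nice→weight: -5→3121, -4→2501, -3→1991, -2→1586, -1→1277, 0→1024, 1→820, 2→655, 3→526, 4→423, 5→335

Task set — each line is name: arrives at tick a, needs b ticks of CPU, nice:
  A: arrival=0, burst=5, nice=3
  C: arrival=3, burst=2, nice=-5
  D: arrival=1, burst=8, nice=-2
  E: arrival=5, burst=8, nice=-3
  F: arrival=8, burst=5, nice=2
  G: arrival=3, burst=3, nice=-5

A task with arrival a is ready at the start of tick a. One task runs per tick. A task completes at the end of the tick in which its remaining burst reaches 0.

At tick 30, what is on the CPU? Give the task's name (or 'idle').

running at tick 30 = F

t=0: vr[A=0] → run A
t=1: vr[A=512/263 D=512/263] → run A
t=2: vr[A=1024/263 D=512/263] → run D
t=3: vr[A=1024/263 C=540672/208559 D=540672/208559 G=540672/208559] → run C
t=4: vr[A=1024/263 C=1901001728/650912639 D=540672/208559 G=540672/208559] → run D
t=5: vr[A=1024/263 C=1901001728/650912639 D=675328/208559 E=540672/208559 G=540672/208559] → run E
t=6: vr[A=1024/263 C=1901001728/650912639 D=675328/208559 E=1290042368/415240969 G=540672/208559] → run G
t=7: vr[A=1024/263 C=1901001728/650912639 D=675328/208559 E=1290042368/415240969 G=1901001728/650912639] → run C
t=8: vr[A=1024/263 D=675328/208559 E=1290042368/415240969 F=1901001728/650912639 G=1901001728/650912639] → run F
t=9: vr[A=1024/263 D=675328/208559 E=1290042368/415240969 F=1911690674176/426347778545 G=1901001728/650912639] → run G
t=10: vr[A=1024/263 D=675328/208559 E=1290042368/415240969 F=1911690674176/426347778545 G=2114566144/650912639] → run E
t=11: vr[A=1024/263 D=675328/208559 E=1503606784/415240969 F=1911690674176/426347778545 G=2114566144/650912639] → run D
t=12: vr[A=1024/263 D=809984/208559 E=1503606784/415240969 F=1911690674176/426347778545 G=2114566144/650912639] → run G
t=13: vr[A=1024/263 D=809984/208559 E=1503606784/415240969 F=1911690674176/426347778545] → run E
t=14: vr[A=1024/263 D=809984/208559 E=1717171200/415240969 F=1911690674176/426347778545] → run D
t=15: vr[A=1024/263 D=944640/208559 E=1717171200/415240969 F=1911690674176/426347778545] → run A
t=16: vr[A=1536/263 D=944640/208559 E=1717171200/415240969 F=1911690674176/426347778545] → run E
t=17: vr[A=1536/263 D=944640/208559 E=1930735616/415240969 F=1911690674176/426347778545] → run F
t=18: vr[A=1536/263 D=944640/208559 E=1930735616/415240969 F=2578225216512/426347778545] → run D
t=19: vr[A=1536/263 D=1079296/208559 E=1930735616/415240969 F=2578225216512/426347778545] → run E
t=20: vr[A=1536/263 D=1079296/208559 E=2144300032/415240969 F=2578225216512/426347778545] → run E
t=21: vr[A=1536/263 D=1079296/208559 E=2357864448/415240969 F=2578225216512/426347778545] → run D
t=22: vr[A=1536/263 D=1213952/208559 E=2357864448/415240969 F=2578225216512/426347778545] → run E
t=23: vr[A=1536/263 D=1213952/208559 E=2571428864/415240969 F=2578225216512/426347778545] → run D
t=24: vr[A=1536/263 D=1348608/208559 E=2571428864/415240969 F=2578225216512/426347778545] → run A
t=25: vr[A=2048/263 D=1348608/208559 E=2571428864/415240969 F=2578225216512/426347778545] → run F
t=26: vr[A=2048/263 D=1348608/208559 E=2571428864/415240969 F=3244759758848/426347778545] → run E
t=27: vr[A=2048/263 D=1348608/208559 F=3244759758848/426347778545] → run D
t=28: vr[A=2048/263 F=3244759758848/426347778545] → run F
t=29: vr[A=2048/263 F=3911294301184/426347778545] → run A
t=30: vr[F=3911294301184/426347778545] → run F
t=31: (idle)
t=32: (idle)
t=33: (idle)
t=34: (idle)
t=35: (idle)
t=36: (idle)
t=37: (idle)
t=38: (idle)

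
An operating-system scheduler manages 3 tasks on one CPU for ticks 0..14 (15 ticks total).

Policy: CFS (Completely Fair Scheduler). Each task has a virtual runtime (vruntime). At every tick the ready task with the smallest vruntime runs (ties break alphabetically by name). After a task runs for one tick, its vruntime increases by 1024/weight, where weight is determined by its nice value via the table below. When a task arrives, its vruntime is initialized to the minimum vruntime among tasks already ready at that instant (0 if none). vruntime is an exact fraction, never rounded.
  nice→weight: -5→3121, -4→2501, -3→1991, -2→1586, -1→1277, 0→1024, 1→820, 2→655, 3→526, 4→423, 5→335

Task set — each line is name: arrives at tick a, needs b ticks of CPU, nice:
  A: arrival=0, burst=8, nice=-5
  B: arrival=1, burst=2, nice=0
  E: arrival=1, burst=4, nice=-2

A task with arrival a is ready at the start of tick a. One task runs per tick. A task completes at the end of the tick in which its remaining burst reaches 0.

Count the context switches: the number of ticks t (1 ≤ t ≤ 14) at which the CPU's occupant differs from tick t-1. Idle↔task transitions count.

context switches = 11

t=0: vr[A=0] → run A
t=1: vr[A=1024/3121 B=1024/3121 E=1024/3121] → run A
t=2: vr[A=2048/3121 B=1024/3121 E=1024/3121] → run B
t=3: vr[A=2048/3121 B=4145/3121 E=1024/3121] → run E
t=4: vr[A=2048/3121 B=4145/3121 E=2409984/2474953] → run A
t=5: vr[A=3072/3121 B=4145/3121 E=2409984/2474953] → run E
t=6: vr[A=3072/3121 B=4145/3121 E=4007936/2474953] → run A
t=7: vr[A=4096/3121 B=4145/3121 E=4007936/2474953] → run A
t=8: vr[A=5120/3121 B=4145/3121 E=4007936/2474953] → run B
t=9: vr[A=5120/3121 E=4007936/2474953] → run E
t=10: vr[A=5120/3121 E=5605888/2474953] → run A
t=11: vr[A=6144/3121 E=5605888/2474953] → run A
t=12: vr[A=7168/3121 E=5605888/2474953] → run E
t=13: vr[A=7168/3121] → run A
t=14: (idle)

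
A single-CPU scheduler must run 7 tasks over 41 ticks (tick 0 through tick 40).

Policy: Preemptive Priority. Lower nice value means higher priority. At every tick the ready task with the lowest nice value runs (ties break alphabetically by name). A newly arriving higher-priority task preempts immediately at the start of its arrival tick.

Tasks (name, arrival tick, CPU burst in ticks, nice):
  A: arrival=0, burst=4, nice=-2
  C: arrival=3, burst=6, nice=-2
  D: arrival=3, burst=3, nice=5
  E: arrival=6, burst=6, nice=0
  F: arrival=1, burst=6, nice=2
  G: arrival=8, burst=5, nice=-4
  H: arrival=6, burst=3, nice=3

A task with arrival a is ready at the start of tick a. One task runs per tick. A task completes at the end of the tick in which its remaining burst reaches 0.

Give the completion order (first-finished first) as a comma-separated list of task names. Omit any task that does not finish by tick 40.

completion order = A, G, C, E, F, H, D

t=0: ready={A} → run A
t=1: ready={A,F} → run A
t=2: ready={A,F} → run A
t=3: ready={A,C,D,F} → run A
t=4: ready={C,D,F} → run C
t=5: ready={C,D,F} → run C
t=6: ready={C,D,E,F,H} → run C
t=7: ready={C,D,E,F,H} → run C
t=8: ready={C,D,E,F,G,H} → run G
t=9: ready={C,D,E,F,G,H} → run G
t=10: ready={C,D,E,F,G,H} → run G
t=11: ready={C,D,E,F,G,H} → run G
t=12: ready={C,D,E,F,G,H} → run G
t=13: ready={C,D,E,F,H} → run C
t=14: ready={C,D,E,F,H} → run C
t=15: ready={D,E,F,H} → run E
t=16: ready={D,E,F,H} → run E
t=17: ready={D,E,F,H} → run E
t=18: ready={D,E,F,H} → run E
t=19: ready={D,E,F,H} → run E
t=20: ready={D,E,F,H} → run E
t=21: ready={D,F,H} → run F
t=22: ready={D,F,H} → run F
t=23: ready={D,F,H} → run F
t=24: ready={D,F,H} → run F
t=25: ready={D,F,H} → run F
t=26: ready={D,F,H} → run F
t=27: ready={D,H} → run H
t=28: ready={D,H} → run H
t=29: ready={D,H} → run H
t=30: ready={D} → run D
t=31: ready={D} → run D
t=32: ready={D} → run D
t=33: (idle)
t=34: (idle)
t=35: (idle)
t=36: (idle)
t=37: (idle)
t=38: (idle)
t=39: (idle)
t=40: (idle)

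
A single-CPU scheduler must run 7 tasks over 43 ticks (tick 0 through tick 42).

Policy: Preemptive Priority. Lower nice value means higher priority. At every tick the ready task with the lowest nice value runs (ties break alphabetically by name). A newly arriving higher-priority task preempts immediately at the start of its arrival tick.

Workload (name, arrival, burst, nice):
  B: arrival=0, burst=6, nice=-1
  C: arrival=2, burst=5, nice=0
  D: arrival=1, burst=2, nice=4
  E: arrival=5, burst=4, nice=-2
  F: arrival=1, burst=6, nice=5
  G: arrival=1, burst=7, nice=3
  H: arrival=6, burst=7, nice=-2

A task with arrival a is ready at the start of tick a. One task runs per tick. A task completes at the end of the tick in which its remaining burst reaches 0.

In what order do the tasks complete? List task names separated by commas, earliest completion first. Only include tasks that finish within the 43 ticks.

t=0: ready={B} → run B
t=1: ready={B,D,F,G} → run B
t=2: ready={B,C,D,F,G} → run B
t=3: ready={B,C,D,F,G} → run B
t=4: ready={B,C,D,F,G} → run B
t=5: ready={B,C,D,E,F,G} → run E
t=6: ready={B,C,D,E,F,G,H} → run E
t=7: ready={B,C,D,E,F,G,H} → run E
t=8: ready={B,C,D,E,F,G,H} → run E
t=9: ready={B,C,D,F,G,H} → run H
t=10: ready={B,C,D,F,G,H} → run H
t=11: ready={B,C,D,F,G,H} → run H
t=12: ready={B,C,D,F,G,H} → run H
t=13: ready={B,C,D,F,G,H} → run H
t=14: ready={B,C,D,F,G,H} → run H
t=15: ready={B,C,D,F,G,H} → run H
t=16: ready={B,C,D,F,G} → run B
t=17: ready={C,D,F,G} → run C
t=18: ready={C,D,F,G} → run C
t=19: ready={C,D,F,G} → run C
t=20: ready={C,D,F,G} → run C
t=21: ready={C,D,F,G} → run C
t=22: ready={D,F,G} → run G
t=23: ready={D,F,G} → run G
t=24: ready={D,F,G} → run G
t=25: ready={D,F,G} → run G
t=26: ready={D,F,G} → run G
t=27: ready={D,F,G} → run G
t=28: ready={D,F,G} → run G
t=29: ready={D,F} → run D
t=30: ready={D,F} → run D
t=31: ready={F} → run F
t=32: ready={F} → run F
t=33: ready={F} → run F
t=34: ready={F} → run F
t=35: ready={F} → run F
t=36: ready={F} → run F
t=37: (idle)
t=38: (idle)
t=39: (idle)
t=40: (idle)
t=41: (idle)
t=42: (idle)

completion order = E, H, B, C, G, D, F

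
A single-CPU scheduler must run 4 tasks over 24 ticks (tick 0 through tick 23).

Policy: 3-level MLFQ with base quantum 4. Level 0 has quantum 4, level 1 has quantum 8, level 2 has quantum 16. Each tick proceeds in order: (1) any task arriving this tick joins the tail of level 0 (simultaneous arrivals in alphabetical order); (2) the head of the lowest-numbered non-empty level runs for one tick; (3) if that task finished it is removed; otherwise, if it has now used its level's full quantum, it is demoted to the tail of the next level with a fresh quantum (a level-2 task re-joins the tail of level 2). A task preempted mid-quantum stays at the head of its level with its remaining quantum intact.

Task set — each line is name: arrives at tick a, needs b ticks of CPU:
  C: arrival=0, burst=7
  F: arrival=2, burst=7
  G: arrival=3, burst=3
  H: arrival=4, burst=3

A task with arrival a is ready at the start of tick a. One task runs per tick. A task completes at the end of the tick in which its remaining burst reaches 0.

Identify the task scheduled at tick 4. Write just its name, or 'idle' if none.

t=0: L0/L1/L2 = C/-/- → run C
t=1: L0/L1/L2 = C/-/- → run C
t=2: L0/L1/L2 = CF/-/- → run C
t=3: L0/L1/L2 = CFG/-/- → run C
t=4: L0/L1/L2 = FGH/C/- → run F
t=5: L0/L1/L2 = FGH/C/- → run F
t=6: L0/L1/L2 = FGH/C/- → run F
t=7: L0/L1/L2 = FGH/C/- → run F
t=8: L0/L1/L2 = GH/CF/- → run G
t=9: L0/L1/L2 = GH/CF/- → run G
t=10: L0/L1/L2 = GH/CF/- → run G
t=11: L0/L1/L2 = H/CF/- → run H
t=12: L0/L1/L2 = H/CF/- → run H
t=13: L0/L1/L2 = H/CF/- → run H
t=14: L0/L1/L2 = -/CF/- → run C
t=15: L0/L1/L2 = -/CF/- → run C
t=16: L0/L1/L2 = -/CF/- → run C
t=17: L0/L1/L2 = -/F/- → run F
t=18: L0/L1/L2 = -/F/- → run F
t=19: L0/L1/L2 = -/F/- → run F
t=20: (idle)
t=21: (idle)
t=22: (idle)
t=23: (idle)

running at tick 4 = F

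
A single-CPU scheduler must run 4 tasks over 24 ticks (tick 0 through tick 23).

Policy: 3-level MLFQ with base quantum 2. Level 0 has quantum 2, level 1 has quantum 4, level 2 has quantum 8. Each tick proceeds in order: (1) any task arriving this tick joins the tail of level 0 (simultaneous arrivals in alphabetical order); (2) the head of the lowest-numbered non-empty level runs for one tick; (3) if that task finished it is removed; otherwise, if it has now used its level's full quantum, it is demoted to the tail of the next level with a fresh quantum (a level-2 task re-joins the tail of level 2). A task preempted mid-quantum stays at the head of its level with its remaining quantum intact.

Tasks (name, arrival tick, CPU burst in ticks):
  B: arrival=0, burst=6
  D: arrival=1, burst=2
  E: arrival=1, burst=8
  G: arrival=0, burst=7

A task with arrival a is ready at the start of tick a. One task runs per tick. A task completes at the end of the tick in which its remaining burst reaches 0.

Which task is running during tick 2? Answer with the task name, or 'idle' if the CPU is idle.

running at tick 2 = G

t=0: L0/L1/L2 = BG/-/- → run B
t=1: L0/L1/L2 = BGDE/-/- → run B
t=2: L0/L1/L2 = GDE/B/- → run G
t=3: L0/L1/L2 = GDE/B/- → run G
t=4: L0/L1/L2 = DE/BG/- → run D
t=5: L0/L1/L2 = DE/BG/- → run D
t=6: L0/L1/L2 = E/BG/- → run E
t=7: L0/L1/L2 = E/BG/- → run E
t=8: L0/L1/L2 = -/BGE/- → run B
t=9: L0/L1/L2 = -/BGE/- → run B
t=10: L0/L1/L2 = -/BGE/- → run B
t=11: L0/L1/L2 = -/BGE/- → run B
t=12: L0/L1/L2 = -/GE/- → run G
t=13: L0/L1/L2 = -/GE/- → run G
t=14: L0/L1/L2 = -/GE/- → run G
t=15: L0/L1/L2 = -/GE/- → run G
t=16: L0/L1/L2 = -/E/G → run E
t=17: L0/L1/L2 = -/E/G → run E
t=18: L0/L1/L2 = -/E/G → run E
t=19: L0/L1/L2 = -/E/G → run E
t=20: L0/L1/L2 = -/-/GE → run G
t=21: L0/L1/L2 = -/-/E → run E
t=22: L0/L1/L2 = -/-/E → run E
t=23: (idle)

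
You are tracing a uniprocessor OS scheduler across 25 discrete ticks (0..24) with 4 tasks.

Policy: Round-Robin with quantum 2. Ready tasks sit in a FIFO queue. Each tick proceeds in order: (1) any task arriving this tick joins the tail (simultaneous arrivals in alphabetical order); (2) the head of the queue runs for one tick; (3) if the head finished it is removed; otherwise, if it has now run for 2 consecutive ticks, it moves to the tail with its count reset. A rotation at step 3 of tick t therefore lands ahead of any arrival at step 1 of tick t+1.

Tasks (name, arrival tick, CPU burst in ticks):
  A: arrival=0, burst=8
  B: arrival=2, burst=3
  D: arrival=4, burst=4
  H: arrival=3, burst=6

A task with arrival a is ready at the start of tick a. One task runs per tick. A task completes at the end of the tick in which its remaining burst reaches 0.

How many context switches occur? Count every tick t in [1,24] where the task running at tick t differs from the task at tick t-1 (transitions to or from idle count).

context switches = 10

t=0: queue=[A] q_used=0 → run A
t=1: queue=[A] q_used=1 → run A
t=2: queue=[A,B] q_used=0 → run A
t=3: queue=[A,B,H] q_used=1 → run A
t=4: queue=[B,H,A,D] q_used=0 → run B
t=5: queue=[B,H,A,D] q_used=1 → run B
t=6: queue=[H,A,D,B] q_used=0 → run H
t=7: queue=[H,A,D,B] q_used=1 → run H
t=8: queue=[A,D,B,H] q_used=0 → run A
t=9: queue=[A,D,B,H] q_used=1 → run A
t=10: queue=[D,B,H,A] q_used=0 → run D
t=11: queue=[D,B,H,A] q_used=1 → run D
t=12: queue=[B,H,A,D] q_used=0 → run B
t=13: queue=[H,A,D] q_used=0 → run H
t=14: queue=[H,A,D] q_used=1 → run H
t=15: queue=[A,D,H] q_used=0 → run A
t=16: queue=[A,D,H] q_used=1 → run A
t=17: queue=[D,H] q_used=0 → run D
t=18: queue=[D,H] q_used=1 → run D
t=19: queue=[H] q_used=0 → run H
t=20: queue=[H] q_used=1 → run H
t=21: (idle)
t=22: (idle)
t=23: (idle)
t=24: (idle)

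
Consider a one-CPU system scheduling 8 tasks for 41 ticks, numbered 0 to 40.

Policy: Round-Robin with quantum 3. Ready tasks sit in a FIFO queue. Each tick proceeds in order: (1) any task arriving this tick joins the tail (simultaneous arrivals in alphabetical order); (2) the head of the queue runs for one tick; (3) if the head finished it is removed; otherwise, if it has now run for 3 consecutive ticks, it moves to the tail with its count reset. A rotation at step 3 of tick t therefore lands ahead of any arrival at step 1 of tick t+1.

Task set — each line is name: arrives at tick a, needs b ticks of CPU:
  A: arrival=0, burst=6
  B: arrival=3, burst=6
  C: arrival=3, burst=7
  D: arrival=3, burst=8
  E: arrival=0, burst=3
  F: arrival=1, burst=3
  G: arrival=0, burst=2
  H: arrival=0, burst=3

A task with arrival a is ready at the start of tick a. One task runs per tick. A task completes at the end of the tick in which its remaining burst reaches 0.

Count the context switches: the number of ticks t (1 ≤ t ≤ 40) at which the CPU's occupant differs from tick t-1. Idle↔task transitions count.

context switches = 14

t=0: queue=[A,E,G,H] q_used=0 → run A
t=1: queue=[A,E,G,H,F] q_used=1 → run A
t=2: queue=[A,E,G,H,F] q_used=2 → run A
t=3: queue=[E,G,H,F,A,B,C,D] q_used=0 → run E
t=4: queue=[E,G,H,F,A,B,C,D] q_used=1 → run E
t=5: queue=[E,G,H,F,A,B,C,D] q_used=2 → run E
t=6: queue=[G,H,F,A,B,C,D] q_used=0 → run G
t=7: queue=[G,H,F,A,B,C,D] q_used=1 → run G
t=8: queue=[H,F,A,B,C,D] q_used=0 → run H
t=9: queue=[H,F,A,B,C,D] q_used=1 → run H
t=10: queue=[H,F,A,B,C,D] q_used=2 → run H
t=11: queue=[F,A,B,C,D] q_used=0 → run F
t=12: queue=[F,A,B,C,D] q_used=1 → run F
t=13: queue=[F,A,B,C,D] q_used=2 → run F
t=14: queue=[A,B,C,D] q_used=0 → run A
t=15: queue=[A,B,C,D] q_used=1 → run A
t=16: queue=[A,B,C,D] q_used=2 → run A
t=17: queue=[B,C,D] q_used=0 → run B
t=18: queue=[B,C,D] q_used=1 → run B
t=19: queue=[B,C,D] q_used=2 → run B
t=20: queue=[C,D,B] q_used=0 → run C
t=21: queue=[C,D,B] q_used=1 → run C
t=22: queue=[C,D,B] q_used=2 → run C
t=23: queue=[D,B,C] q_used=0 → run D
t=24: queue=[D,B,C] q_used=1 → run D
t=25: queue=[D,B,C] q_used=2 → run D
t=26: queue=[B,C,D] q_used=0 → run B
t=27: queue=[B,C,D] q_used=1 → run B
t=28: queue=[B,C,D] q_used=2 → run B
t=29: queue=[C,D] q_used=0 → run C
t=30: queue=[C,D] q_used=1 → run C
t=31: queue=[C,D] q_used=2 → run C
t=32: queue=[D,C] q_used=0 → run D
t=33: queue=[D,C] q_used=1 → run D
t=34: queue=[D,C] q_used=2 → run D
t=35: queue=[C,D] q_used=0 → run C
t=36: queue=[D] q_used=0 → run D
t=37: queue=[D] q_used=1 → run D
t=38: (idle)
t=39: (idle)
t=40: (idle)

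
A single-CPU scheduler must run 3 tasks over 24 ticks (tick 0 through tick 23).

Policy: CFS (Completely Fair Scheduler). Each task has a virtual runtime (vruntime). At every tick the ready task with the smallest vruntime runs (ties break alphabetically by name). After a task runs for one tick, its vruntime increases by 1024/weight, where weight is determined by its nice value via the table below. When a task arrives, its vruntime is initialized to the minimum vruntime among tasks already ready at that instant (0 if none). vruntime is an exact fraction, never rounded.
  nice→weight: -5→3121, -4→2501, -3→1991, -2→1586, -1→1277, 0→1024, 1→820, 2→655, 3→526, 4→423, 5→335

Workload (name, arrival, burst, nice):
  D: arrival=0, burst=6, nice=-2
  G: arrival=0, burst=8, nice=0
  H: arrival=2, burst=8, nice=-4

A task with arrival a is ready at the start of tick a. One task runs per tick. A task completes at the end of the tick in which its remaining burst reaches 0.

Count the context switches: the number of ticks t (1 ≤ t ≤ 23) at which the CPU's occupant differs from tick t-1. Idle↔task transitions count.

t=0: vr[D=0 G=0] → run D
t=1: vr[D=512/793 G=0] → run G
t=2: vr[D=512/793 G=1 H=512/793] → run D
t=3: vr[D=1024/793 G=1 H=512/793] → run H
t=4: vr[D=1024/793 G=1 H=34304/32513] → run G
t=5: vr[D=1024/793 G=2 H=34304/32513] → run H
t=6: vr[D=1024/793 G=2 H=47616/32513] → run D
t=7: vr[D=1536/793 G=2 H=47616/32513] → run H
t=8: vr[D=1536/793 G=2 H=60928/32513] → run H
t=9: vr[D=1536/793 G=2 H=74240/32513] → run D
t=10: vr[D=2048/793 G=2 H=74240/32513] → run G
t=11: vr[D=2048/793 G=3 H=74240/32513] → run H
t=12: vr[D=2048/793 G=3 H=87552/32513] → run D
t=13: vr[D=2560/793 G=3 H=87552/32513] → run H
t=14: vr[D=2560/793 G=3 H=100864/32513] → run G
t=15: vr[D=2560/793 G=4 H=100864/32513] → run H
t=16: vr[D=2560/793 G=4 H=114176/32513] → run D
t=17: vr[G=4 H=114176/32513] → run H
t=18: vr[G=4] → run G
t=19: vr[G=5] → run G
t=20: vr[G=6] → run G
t=21: vr[G=7] → run G
t=22: (idle)
t=23: (idle)

context switches = 18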